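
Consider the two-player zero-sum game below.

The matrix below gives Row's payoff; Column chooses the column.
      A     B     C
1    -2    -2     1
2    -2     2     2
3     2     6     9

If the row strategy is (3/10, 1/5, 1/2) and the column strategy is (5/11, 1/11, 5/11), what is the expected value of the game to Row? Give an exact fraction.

144/55

Against (5/11, 1/11, 5/11), each row's expected payoff is 1: -7/11; 2: 2/11; 3: 61/11.
Taking the (3/10, 1/5, 1/2)-weighted average: (3/10)·(-7/11) + (1/5)·(2/11) + (1/2)·(61/11) = 144/55.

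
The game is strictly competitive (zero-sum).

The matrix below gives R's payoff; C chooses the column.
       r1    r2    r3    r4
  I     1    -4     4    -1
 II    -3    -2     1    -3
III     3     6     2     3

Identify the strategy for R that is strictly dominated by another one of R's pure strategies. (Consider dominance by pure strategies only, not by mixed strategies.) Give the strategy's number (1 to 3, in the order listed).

Compare II with III: 3 > -3, 6 > -2, 2 > 1, 3 > -3.
So III strictly dominates II for R; II is strictly dominated.

2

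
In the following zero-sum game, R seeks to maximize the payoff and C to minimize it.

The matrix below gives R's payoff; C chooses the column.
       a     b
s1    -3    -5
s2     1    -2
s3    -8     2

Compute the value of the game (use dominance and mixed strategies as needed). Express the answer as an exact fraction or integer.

Row s1 is strictly dominated by row s2, so R never plays it.
The remaining 2×2 game on (s2, s3) × (a, b) has no saddle point. Let R play s2 with probability p; indifference gives p − 8(1−p) = −2p + 2(1−p), so p = 10/13.
Similarly C's optimal q on a is 4/13, and the value is 1·(4/13) + (-2)·(9/13) = -14/13.

-14/13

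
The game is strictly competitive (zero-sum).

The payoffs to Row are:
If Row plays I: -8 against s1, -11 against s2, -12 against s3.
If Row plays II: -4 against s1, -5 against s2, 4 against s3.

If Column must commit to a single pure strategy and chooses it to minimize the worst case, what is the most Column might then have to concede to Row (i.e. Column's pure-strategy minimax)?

The worst case (largest entry) in each column is s1: -4, s2: -5, s3: 4.
The best (smallest) of these is -5.

-5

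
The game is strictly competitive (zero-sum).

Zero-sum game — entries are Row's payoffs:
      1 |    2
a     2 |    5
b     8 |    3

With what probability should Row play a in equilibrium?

5/8

Row minima are 2 and 3, so Row's maximin is 3; column maxima are 8 and 5, so Column's minimax is 5. These differ, so the equilibrium is in mixed strategies.
Let Row play a with probability p. Column is indifferent when 2p + 8(1−p) = 5p + 3(1−p), giving p = 5/8.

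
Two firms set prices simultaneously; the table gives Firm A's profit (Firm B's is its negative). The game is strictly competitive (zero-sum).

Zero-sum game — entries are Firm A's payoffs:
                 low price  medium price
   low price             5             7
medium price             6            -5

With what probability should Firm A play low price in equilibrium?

Row minima are 5 and -5, so Firm A's maximin is 5; column maxima are 6 and 7, so Firm B's minimax is 6. These differ, so the equilibrium is in mixed strategies.
Let Firm A play low price with probability p. Firm B is indifferent when 5p + 6(1−p) = 7p − 5(1−p), giving p = 11/13.

11/13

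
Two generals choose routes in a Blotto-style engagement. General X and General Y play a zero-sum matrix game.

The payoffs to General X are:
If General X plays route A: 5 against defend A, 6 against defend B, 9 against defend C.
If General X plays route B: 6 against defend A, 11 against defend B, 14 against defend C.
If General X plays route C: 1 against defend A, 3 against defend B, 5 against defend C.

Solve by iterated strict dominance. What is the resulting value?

6

Row route A is strictly dominated by row route B (6>5, 11>6, 14>9); eliminate route A.
Row route C is strictly dominated by row route B (6>1, 11>3, 14>5); eliminate route C.
Column defend B is strictly dominated by defend A for General Y (6<11); eliminate defend B.
Column defend C is strictly dominated by defend A for General Y (6<14); eliminate defend C.
Only (route B, defend A) remains, with payoff 6.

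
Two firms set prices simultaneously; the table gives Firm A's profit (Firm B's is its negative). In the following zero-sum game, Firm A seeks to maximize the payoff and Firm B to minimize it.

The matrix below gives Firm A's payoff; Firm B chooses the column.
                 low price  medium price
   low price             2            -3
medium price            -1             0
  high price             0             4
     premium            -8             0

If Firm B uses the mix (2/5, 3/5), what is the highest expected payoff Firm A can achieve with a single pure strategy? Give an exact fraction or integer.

low price: (2)·(2/5) + (-3)·(3/5) = -1.
medium price: (-1)·(2/5) + (0)·(3/5) = -2/5.
high price: (0)·(2/5) + (4)·(3/5) = 12/5.
premium: (-8)·(2/5) + (0)·(3/5) = -16/5.
The best pure response is high price with expected payoff 12/5.

12/5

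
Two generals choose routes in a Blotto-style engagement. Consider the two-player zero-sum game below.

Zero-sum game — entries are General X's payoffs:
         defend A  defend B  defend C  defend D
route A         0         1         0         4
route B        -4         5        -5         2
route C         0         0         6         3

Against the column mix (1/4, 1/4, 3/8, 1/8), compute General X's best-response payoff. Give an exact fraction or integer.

21/8

route A: (0)·(1/4) + (1)·(1/4) + (0)·(3/8) + (4)·(1/8) = 3/4.
route B: (-4)·(1/4) + (5)·(1/4) + (-5)·(3/8) + (2)·(1/8) = -11/8.
route C: (0)·(1/4) + (0)·(1/4) + (6)·(3/8) + (3)·(1/8) = 21/8.
The best pure response is route C with expected payoff 21/8.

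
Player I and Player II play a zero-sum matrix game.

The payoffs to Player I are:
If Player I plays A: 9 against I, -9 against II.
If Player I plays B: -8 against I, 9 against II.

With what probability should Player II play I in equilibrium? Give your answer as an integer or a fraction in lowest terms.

Row minima are -9 and -8, so Player I's maximin is -8; column maxima are 9 and 9, so Player II's minimax is 9. These differ, so the equilibrium is in mixed strategies.
Let Player II play I with probability q. Player I is indifferent when 9q − 9(1−q) = −8q + 9(1−q), giving q = 18/35.

18/35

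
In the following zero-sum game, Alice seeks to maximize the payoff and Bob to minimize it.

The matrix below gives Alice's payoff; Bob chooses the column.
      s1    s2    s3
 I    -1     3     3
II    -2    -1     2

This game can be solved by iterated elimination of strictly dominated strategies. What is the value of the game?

Column s2 is strictly dominated by s1 for Bob (-1<3, -2<-1); eliminate s2.
Row II is strictly dominated by row I (-1>-2, 3>2); eliminate II.
Column s3 is strictly dominated by s1 for Bob (-1<3); eliminate s3.
Only (I, s1) remains, with payoff -1.

-1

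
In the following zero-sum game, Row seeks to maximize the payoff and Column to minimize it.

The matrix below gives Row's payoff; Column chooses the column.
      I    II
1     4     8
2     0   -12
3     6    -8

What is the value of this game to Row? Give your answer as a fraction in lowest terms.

40/9

Row 2 is strictly dominated by row 3, so Row never plays it.
The remaining 2×2 game on (1, 3) × (I, II) has no saddle point. Let Row play 1 with probability p; indifference gives 4p + 6(1−p) = 8p − 8(1−p), so p = 7/9.
Similarly Column's optimal q on I is 8/9, and the value is 4·(8/9) + (8)·(1/9) = 40/9.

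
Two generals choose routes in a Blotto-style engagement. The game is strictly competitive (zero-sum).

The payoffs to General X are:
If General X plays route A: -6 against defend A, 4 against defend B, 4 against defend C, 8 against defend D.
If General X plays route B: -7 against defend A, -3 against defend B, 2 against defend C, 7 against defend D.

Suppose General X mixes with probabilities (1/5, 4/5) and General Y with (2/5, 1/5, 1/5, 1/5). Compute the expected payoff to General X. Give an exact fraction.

Against (2/5, 1/5, 1/5, 1/5), each row's expected payoff is route A: 4/5; route B: -8/5.
Taking the (1/5, 4/5)-weighted average: (1/5)·(4/5) + (4/5)·(-8/5) = -28/25.

-28/25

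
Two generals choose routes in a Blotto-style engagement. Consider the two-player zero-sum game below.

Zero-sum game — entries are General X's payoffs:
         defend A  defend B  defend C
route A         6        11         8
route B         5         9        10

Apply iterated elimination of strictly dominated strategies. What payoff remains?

6

Column defend C is strictly dominated by defend A for General Y (6<8, 5<10); eliminate defend C.
Row route B is strictly dominated by row route A (6>5, 11>9); eliminate route B.
Column defend B is strictly dominated by defend A for General Y (6<11); eliminate defend B.
Only (route A, defend A) remains, with payoff 6.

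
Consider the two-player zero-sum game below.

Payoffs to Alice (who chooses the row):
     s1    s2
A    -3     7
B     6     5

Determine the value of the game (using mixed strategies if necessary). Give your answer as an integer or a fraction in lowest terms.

Row minima are -3 and 5, so Alice's maximin is 5; column maxima are 6 and 7, so Bob's minimax is 6. These differ, so the equilibrium is in mixed strategies.
Let Alice play A with probability p. Bob is indifferent when −3p + 6(1−p) = 7p + 5(1−p), giving p = 1/11.
Let Bob play s1 with probability q. Alice is indifferent when −3q + 7(1−q) = 6q + 5(1−q), giving q = 2/11.
The value is -3·(2/11) + (7)·(9/11) = 57/11.

57/11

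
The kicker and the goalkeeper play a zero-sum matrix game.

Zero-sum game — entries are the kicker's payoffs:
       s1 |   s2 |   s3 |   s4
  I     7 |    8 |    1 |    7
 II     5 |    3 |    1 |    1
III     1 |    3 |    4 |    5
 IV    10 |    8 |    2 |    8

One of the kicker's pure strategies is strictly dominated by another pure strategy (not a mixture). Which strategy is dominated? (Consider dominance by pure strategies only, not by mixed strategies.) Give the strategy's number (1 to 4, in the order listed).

2

Compare II with IV: 10 > 5, 8 > 3, 2 > 1, 8 > 1.
So IV strictly dominates II for the kicker; II is strictly dominated.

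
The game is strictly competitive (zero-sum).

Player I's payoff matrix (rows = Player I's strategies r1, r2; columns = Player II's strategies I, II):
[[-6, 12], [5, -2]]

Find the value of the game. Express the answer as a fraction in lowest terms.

48/25

Row minima are -6 and -2, so Player I's maximin is -2; column maxima are 5 and 12, so Player II's minimax is 5. These differ, so the equilibrium is in mixed strategies.
Let Player I play r1 with probability p. Player II is indifferent when −6p + 5(1−p) = 12p − 2(1−p), giving p = 7/25.
Let Player II play I with probability q. Player I is indifferent when −6q + 12(1−q) = 5q − 2(1−q), giving q = 14/25.
The value is -6·(14/25) + (12)·(11/25) = 48/25.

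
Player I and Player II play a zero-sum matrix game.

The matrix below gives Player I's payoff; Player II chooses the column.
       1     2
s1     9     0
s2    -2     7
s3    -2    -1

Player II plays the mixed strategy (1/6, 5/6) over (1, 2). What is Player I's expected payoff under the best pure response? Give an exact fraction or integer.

s1: (9)·(1/6) + (0)·(5/6) = 3/2.
s2: (-2)·(1/6) + (7)·(5/6) = 11/2.
s3: (-2)·(1/6) + (-1)·(5/6) = -7/6.
The best pure response is s2 with expected payoff 11/2.

11/2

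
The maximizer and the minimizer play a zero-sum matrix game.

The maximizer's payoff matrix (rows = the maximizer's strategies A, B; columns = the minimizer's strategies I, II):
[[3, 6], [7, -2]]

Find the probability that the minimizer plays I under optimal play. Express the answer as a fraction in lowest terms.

Row minima are 3 and -2, so the maximizer's maximin is 3; column maxima are 7 and 6, so the minimizer's minimax is 6. These differ, so the equilibrium is in mixed strategies.
Let the minimizer play I with probability q. The maximizer is indifferent when 3q + 6(1−q) = 7q − 2(1−q), giving q = 2/3.

2/3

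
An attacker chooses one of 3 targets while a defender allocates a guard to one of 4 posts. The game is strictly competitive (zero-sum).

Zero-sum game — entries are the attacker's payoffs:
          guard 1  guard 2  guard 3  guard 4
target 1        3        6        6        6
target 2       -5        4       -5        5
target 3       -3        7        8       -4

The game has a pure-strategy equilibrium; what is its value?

Row minima: 3, -5, -4 → the attacker's maximin is 3.
Column maxima: 3, 7, 8, 6 → the defender's minimax is 3.
They coincide at (target 1, guard 1), so the value is 3.

3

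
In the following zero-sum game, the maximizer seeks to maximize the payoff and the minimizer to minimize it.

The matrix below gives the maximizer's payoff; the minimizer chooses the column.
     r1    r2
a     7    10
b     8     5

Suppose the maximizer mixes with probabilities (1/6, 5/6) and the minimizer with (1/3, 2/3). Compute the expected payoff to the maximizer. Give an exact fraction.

13/2

Against (1/3, 2/3), each row's expected payoff is a: 9; b: 6.
Taking the (1/6, 5/6)-weighted average: (1/6)·(9) + (5/6)·(6) = 13/2.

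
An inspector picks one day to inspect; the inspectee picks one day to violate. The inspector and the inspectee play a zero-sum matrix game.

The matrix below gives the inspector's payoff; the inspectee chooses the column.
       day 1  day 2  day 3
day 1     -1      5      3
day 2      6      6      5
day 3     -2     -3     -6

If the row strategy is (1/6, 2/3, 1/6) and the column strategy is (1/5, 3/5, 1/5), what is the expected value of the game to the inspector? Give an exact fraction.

Against (1/5, 3/5, 1/5), each row's expected payoff is day 1: 17/5; day 2: 29/5; day 3: -17/5.
Taking the (1/6, 2/3, 1/6)-weighted average: (1/6)·(17/5) + (2/3)·(29/5) + (1/6)·(-17/5) = 58/15.

58/15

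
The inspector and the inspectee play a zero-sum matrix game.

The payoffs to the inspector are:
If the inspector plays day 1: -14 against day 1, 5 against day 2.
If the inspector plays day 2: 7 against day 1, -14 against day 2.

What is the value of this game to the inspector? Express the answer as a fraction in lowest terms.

Row minima are -14 and -14, so the inspector's maximin is -14; column maxima are 7 and 5, so the inspectee's minimax is 5. These differ, so the equilibrium is in mixed strategies.
Let the inspector play day 1 with probability p. The inspectee is indifferent when −14p + 7(1−p) = 5p − 14(1−p), giving p = 21/40.
Let the inspectee play day 1 with probability q. The inspector is indifferent when −14q + 5(1−q) = 7q − 14(1−q), giving q = 19/40.
The value is -14·(19/40) + (5)·(21/40) = -161/40.

-161/40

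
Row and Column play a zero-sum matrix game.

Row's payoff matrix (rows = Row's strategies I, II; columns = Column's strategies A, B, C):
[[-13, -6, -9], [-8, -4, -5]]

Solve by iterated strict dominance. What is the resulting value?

-8

Column B is strictly dominated by A for Column (-13<-6, -8<-4); eliminate B.
Column C is strictly dominated by A for Column (-13<-9, -8<-5); eliminate C.
Row I is strictly dominated by row II (-8>-13); eliminate I.
Only (II, A) remains, with payoff -8.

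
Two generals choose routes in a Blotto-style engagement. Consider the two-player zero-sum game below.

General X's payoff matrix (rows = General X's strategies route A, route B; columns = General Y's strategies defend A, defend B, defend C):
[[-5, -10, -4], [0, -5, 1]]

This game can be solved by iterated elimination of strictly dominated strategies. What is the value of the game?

Row route A is strictly dominated by row route B (0>-5, -5>-10, 1>-4); eliminate route A.
Column defend C is strictly dominated by defend A for General Y (0<1); eliminate defend C.
Column defend A is strictly dominated by defend B for General Y (-5<0); eliminate defend A.
Only (route B, defend B) remains, with payoff -5.

-5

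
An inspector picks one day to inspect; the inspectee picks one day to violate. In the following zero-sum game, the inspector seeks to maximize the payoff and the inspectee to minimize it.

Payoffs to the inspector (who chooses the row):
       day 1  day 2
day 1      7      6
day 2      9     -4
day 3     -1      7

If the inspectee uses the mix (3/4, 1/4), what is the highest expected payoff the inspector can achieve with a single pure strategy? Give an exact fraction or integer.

27/4

day 1: (7)·(3/4) + (6)·(1/4) = 27/4.
day 2: (9)·(3/4) + (-4)·(1/4) = 23/4.
day 3: (-1)·(3/4) + (7)·(1/4) = 1.
The best pure response is day 1 with expected payoff 27/4.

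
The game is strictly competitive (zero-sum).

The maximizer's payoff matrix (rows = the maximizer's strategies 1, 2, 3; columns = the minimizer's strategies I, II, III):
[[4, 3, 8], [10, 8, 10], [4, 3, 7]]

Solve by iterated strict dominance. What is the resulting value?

8

Row 1 is strictly dominated by row 2 (10>4, 8>3, 10>8); eliminate 1.
Row 3 is strictly dominated by row 2 (10>4, 8>3, 10>7); eliminate 3.
Column III is strictly dominated by II for the minimizer (8<10); eliminate III.
Column I is strictly dominated by II for the minimizer (8<10); eliminate I.
Only (2, II) remains, with payoff 8.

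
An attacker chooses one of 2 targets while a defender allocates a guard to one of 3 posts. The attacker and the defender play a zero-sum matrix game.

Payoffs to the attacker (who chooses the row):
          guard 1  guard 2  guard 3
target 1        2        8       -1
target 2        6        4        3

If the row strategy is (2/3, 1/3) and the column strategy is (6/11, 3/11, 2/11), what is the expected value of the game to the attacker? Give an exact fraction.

122/33

Against (6/11, 3/11, 2/11), each row's expected payoff is target 1: 34/11; target 2: 54/11.
Taking the (2/3, 1/3)-weighted average: (2/3)·(34/11) + (1/3)·(54/11) = 122/33.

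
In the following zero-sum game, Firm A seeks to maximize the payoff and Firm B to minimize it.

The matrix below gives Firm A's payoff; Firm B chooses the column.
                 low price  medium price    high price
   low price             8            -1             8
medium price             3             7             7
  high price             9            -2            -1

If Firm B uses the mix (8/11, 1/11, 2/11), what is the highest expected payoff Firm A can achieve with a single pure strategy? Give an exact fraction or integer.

79/11

low price: (8)·(8/11) + (-1)·(1/11) + (8)·(2/11) = 79/11.
medium price: (3)·(8/11) + (7)·(1/11) + (7)·(2/11) = 45/11.
high price: (9)·(8/11) + (-2)·(1/11) + (-1)·(2/11) = 68/11.
The best pure response is low price with expected payoff 79/11.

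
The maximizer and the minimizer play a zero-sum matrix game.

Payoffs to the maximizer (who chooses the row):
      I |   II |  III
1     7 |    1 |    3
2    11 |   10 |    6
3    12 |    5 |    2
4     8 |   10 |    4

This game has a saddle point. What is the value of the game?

Row minima: 1, 6, 2, 4 → the maximizer's maximin is 6.
Column maxima: 12, 10, 6 → the minimizer's minimax is 6.
They coincide at (2, III), so the value is 6.

6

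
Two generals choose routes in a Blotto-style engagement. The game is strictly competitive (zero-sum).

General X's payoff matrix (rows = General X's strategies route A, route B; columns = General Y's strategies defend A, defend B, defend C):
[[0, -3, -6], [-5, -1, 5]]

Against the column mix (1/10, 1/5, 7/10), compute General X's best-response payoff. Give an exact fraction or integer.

route A: (0)·(1/10) + (-3)·(1/5) + (-6)·(7/10) = -24/5.
route B: (-5)·(1/10) + (-1)·(1/5) + (5)·(7/10) = 14/5.
The best pure response is route B with expected payoff 14/5.

14/5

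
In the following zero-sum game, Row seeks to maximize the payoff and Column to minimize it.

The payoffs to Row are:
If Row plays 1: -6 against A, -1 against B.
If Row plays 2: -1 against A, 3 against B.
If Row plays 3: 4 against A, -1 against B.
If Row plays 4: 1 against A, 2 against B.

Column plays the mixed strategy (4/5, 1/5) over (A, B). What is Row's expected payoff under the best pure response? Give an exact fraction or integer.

3

1: (-6)·(4/5) + (-1)·(1/5) = -5.
2: (-1)·(4/5) + (3)·(1/5) = -1/5.
3: (4)·(4/5) + (-1)·(1/5) = 3.
4: (1)·(4/5) + (2)·(1/5) = 6/5.
The best pure response is 3 with expected payoff 3.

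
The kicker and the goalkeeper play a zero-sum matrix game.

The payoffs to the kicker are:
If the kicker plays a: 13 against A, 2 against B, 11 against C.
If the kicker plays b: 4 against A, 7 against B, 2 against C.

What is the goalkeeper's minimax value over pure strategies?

The worst case (largest entry) in each column is A: 13, B: 7, C: 11.
The best (smallest) of these is 7.

7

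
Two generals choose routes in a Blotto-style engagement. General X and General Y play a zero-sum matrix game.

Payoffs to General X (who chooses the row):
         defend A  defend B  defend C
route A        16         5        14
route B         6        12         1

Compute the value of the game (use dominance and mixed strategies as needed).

163/20

Column defend A is strictly dominated by defend C for General Y (it gives General X more in every row).
The remaining 2×2 game on (route A, route B) × (defend B, defend C) has no saddle point. Let General X play route A with probability p; indifference gives 5p + 12(1−p) = 14p + (1−p), so p = 11/20.
Similarly General Y's optimal q on defend B is 13/20, and the value is 5·(13/20) + (14)·(7/20) = 163/20.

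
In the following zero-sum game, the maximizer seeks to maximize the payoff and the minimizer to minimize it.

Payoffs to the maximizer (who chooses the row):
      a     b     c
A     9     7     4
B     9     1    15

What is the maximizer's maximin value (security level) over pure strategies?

The worst-case payoff for each row is A: 4, B: 1.
The best of these is 4.

4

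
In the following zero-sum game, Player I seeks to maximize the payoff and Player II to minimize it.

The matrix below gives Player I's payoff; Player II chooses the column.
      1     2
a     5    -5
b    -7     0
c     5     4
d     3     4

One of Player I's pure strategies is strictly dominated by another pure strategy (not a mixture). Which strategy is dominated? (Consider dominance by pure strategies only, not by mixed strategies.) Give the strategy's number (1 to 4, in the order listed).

2

Compare b with c: 5 > -7, 4 > 0.
So c strictly dominates b for Player I; b is strictly dominated.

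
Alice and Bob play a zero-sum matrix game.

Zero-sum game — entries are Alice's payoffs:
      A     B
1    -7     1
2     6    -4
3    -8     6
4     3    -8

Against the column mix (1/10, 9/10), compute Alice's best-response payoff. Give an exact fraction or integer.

1: (-7)·(1/10) + (1)·(9/10) = 1/5.
2: (6)·(1/10) + (-4)·(9/10) = -3.
3: (-8)·(1/10) + (6)·(9/10) = 23/5.
4: (3)·(1/10) + (-8)·(9/10) = -69/10.
The best pure response is 3 with expected payoff 23/5.

23/5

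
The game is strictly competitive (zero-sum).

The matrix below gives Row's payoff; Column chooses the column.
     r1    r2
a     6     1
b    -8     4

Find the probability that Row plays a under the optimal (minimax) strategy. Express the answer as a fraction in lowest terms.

12/17

Row minima are 1 and -8, so Row's maximin is 1; column maxima are 6 and 4, so Column's minimax is 4. These differ, so the equilibrium is in mixed strategies.
Let Row play a with probability p. Column is indifferent when 6p − 8(1−p) = p + 4(1−p), giving p = 12/17.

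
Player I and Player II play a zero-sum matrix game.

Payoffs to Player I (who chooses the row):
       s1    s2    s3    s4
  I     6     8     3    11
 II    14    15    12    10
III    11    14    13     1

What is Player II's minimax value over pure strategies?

11

The worst case (largest entry) in each column is s1: 14, s2: 15, s3: 13, s4: 11.
The best (smallest) of these is 11.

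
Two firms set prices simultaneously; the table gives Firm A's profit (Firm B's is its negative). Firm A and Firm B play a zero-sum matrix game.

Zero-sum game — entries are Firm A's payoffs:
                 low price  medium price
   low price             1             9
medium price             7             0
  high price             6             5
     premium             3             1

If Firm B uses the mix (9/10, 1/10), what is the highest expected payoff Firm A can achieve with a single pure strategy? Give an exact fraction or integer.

low price: (1)·(9/10) + (9)·(1/10) = 9/5.
medium price: (7)·(9/10) + (0)·(1/10) = 63/10.
high price: (6)·(9/10) + (5)·(1/10) = 59/10.
premium: (3)·(9/10) + (1)·(1/10) = 14/5.
The best pure response is medium price with expected payoff 63/10.

63/10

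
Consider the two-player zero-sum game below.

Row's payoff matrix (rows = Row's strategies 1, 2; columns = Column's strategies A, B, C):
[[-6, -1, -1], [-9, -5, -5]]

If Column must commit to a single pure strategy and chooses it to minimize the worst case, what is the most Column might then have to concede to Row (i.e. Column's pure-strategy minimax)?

-6

The worst case (largest entry) in each column is A: -6, B: -1, C: -1.
The best (smallest) of these is -6.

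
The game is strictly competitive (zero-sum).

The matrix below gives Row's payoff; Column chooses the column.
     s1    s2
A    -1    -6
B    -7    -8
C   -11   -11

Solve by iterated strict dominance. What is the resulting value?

Row B is strictly dominated by row A (-1>-7, -6>-8); eliminate B.
Row C is strictly dominated by row A (-1>-11, -6>-11); eliminate C.
Column s1 is strictly dominated by s2 for Column (-6<-1); eliminate s1.
Only (A, s2) remains, with payoff -6.

-6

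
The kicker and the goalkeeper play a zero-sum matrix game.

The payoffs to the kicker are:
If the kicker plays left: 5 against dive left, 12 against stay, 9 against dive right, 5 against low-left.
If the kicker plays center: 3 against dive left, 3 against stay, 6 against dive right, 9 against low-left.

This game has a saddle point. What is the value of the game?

Row minima: 5, 3 → the kicker's maximin is 5.
Column maxima: 5, 12, 9, 9 → the goalkeeper's minimax is 5.
They coincide at (left, dive left), so the value is 5.

5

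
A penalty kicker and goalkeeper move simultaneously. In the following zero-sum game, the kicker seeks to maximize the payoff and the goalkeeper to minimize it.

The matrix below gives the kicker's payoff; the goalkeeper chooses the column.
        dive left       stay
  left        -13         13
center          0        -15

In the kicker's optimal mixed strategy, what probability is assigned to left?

15/41

Row minima are -13 and -15, so the kicker's maximin is -13; column maxima are 0 and 13, so the goalkeeper's minimax is 0. These differ, so the equilibrium is in mixed strategies.
Let the kicker play left with probability p. The goalkeeper is indifferent when −13p = 13p − 15(1−p), giving p = 15/41.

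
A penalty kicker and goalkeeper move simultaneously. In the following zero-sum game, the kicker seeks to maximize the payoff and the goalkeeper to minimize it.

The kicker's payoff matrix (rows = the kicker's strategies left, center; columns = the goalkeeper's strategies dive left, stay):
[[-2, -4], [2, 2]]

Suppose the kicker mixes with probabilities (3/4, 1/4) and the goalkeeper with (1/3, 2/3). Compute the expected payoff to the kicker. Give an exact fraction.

-2

Against (1/3, 2/3), each row's expected payoff is left: -10/3; center: 2.
Taking the (3/4, 1/4)-weighted average: (3/4)·(-10/3) + (1/4)·(2) = -2.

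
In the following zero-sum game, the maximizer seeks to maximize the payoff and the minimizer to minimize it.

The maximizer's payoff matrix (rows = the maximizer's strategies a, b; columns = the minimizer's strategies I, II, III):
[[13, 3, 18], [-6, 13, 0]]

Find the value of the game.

187/29

Column III is strictly dominated by I for the minimizer (it gives the maximizer more in every row).
The remaining 2×2 game on (a, b) × (I, II) has no saddle point. Let the maximizer play a with probability p; indifference gives 13p − 6(1−p) = 3p + 13(1−p), so p = 19/29.
Similarly the minimizer's optimal q on I is 10/29, and the value is 13·(10/29) + (3)·(19/29) = 187/29.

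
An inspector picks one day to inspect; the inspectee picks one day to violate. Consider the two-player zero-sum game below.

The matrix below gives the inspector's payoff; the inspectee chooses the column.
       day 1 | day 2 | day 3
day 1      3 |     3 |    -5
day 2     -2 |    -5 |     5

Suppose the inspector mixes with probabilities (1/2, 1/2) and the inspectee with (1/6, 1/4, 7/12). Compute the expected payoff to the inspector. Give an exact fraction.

-1/6

Against (1/6, 1/4, 7/12), each row's expected payoff is day 1: -5/3; day 2: 4/3.
Taking the (1/2, 1/2)-weighted average: (1/2)·(-5/3) + (1/2)·(4/3) = -1/6.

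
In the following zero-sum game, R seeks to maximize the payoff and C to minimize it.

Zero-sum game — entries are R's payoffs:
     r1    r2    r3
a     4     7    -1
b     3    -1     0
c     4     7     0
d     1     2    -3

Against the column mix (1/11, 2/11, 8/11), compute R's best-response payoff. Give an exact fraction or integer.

18/11

a: (4)·(1/11) + (7)·(2/11) + (-1)·(8/11) = 10/11.
b: (3)·(1/11) + (-1)·(2/11) + (0)·(8/11) = 1/11.
c: (4)·(1/11) + (7)·(2/11) + (0)·(8/11) = 18/11.
d: (1)·(1/11) + (2)·(2/11) + (-3)·(8/11) = -19/11.
The best pure response is c with expected payoff 18/11.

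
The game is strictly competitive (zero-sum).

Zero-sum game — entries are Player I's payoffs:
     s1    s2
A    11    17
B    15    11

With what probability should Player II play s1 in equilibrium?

Row minima are 11 and 11, so Player I's maximin is 11; column maxima are 15 and 17, so Player II's minimax is 15. These differ, so the equilibrium is in mixed strategies.
Let Player II play s1 with probability q. Player I is indifferent when 11q + 17(1−q) = 15q + 11(1−q), giving q = 3/5.

3/5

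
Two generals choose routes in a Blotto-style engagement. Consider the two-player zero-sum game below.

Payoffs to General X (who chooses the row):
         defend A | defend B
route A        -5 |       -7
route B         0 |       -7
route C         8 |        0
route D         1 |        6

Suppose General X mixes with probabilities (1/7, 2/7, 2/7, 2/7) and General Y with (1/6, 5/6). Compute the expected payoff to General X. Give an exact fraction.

Against (1/6, 5/6), each row's expected payoff is route A: -20/3; route B: -35/6; route C: 4/3; route D: 31/6.
Taking the (1/7, 2/7, 2/7, 2/7)-weighted average: (1/7)·(-20/3) + (2/7)·(-35/6) + (2/7)·(4/3) + (2/7)·(31/6) = -16/21.

-16/21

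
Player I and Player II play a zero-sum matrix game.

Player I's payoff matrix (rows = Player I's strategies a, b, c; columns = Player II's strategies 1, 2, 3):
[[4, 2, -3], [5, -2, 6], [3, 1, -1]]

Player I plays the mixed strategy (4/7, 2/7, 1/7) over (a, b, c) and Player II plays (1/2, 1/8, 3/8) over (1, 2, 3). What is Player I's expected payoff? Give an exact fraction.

Against (1/2, 1/8, 3/8), each row's expected payoff is a: 9/8; b: 9/2; c: 5/4.
Taking the (4/7, 2/7, 1/7)-weighted average: (4/7)·(9/8) + (2/7)·(9/2) + (1/7)·(5/4) = 59/28.

59/28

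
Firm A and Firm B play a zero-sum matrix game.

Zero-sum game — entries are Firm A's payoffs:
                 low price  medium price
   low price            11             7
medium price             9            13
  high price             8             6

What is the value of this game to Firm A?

Row high price is strictly dominated by row low price, so Firm A never plays it.
The remaining 2×2 game on (low price, medium price) × (low price, medium price) has no saddle point. Let Firm A play low price with probability p; indifference gives 11p + 9(1−p) = 7p + 13(1−p), so p = 1/2.
Similarly Firm B's optimal q on low price is 3/4, and the value is 11·(3/4) + (7)·(1/4) = 10.

10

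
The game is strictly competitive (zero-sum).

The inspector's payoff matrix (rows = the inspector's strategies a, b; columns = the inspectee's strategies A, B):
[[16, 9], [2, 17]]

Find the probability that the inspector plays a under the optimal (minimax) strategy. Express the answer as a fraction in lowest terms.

Row minima are 9 and 2, so the inspector's maximin is 9; column maxima are 16 and 17, so the inspectee's minimax is 16. These differ, so the equilibrium is in mixed strategies.
Let the inspector play a with probability p. The inspectee is indifferent when 16p + 2(1−p) = 9p + 17(1−p), giving p = 15/22.

15/22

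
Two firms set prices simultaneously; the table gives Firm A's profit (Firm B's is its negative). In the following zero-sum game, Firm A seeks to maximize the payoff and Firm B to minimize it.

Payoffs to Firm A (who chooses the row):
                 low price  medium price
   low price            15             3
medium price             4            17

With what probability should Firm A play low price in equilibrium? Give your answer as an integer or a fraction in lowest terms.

Row minima are 3 and 4, so Firm A's maximin is 4; column maxima are 15 and 17, so Firm B's minimax is 15. These differ, so the equilibrium is in mixed strategies.
Let Firm A play low price with probability p. Firm B is indifferent when 15p + 4(1−p) = 3p + 17(1−p), giving p = 13/25.

13/25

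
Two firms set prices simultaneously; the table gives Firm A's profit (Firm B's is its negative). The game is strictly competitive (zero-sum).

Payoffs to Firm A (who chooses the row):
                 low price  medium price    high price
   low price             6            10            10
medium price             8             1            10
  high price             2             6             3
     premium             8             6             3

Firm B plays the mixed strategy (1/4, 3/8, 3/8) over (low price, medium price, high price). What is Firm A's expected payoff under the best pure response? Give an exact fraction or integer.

low price: (6)·(1/4) + (10)·(3/8) + (10)·(3/8) = 9.
medium price: (8)·(1/4) + (1)·(3/8) + (10)·(3/8) = 49/8.
high price: (2)·(1/4) + (6)·(3/8) + (3)·(3/8) = 31/8.
premium: (8)·(1/4) + (6)·(3/8) + (3)·(3/8) = 43/8.
The best pure response is low price with expected payoff 9.

9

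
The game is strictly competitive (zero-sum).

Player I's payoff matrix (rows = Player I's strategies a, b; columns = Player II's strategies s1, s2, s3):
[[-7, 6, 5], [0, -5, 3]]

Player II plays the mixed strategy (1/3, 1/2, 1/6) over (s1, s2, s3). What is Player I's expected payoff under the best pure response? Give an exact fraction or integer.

3/2

a: (-7)·(1/3) + (6)·(1/2) + (5)·(1/6) = 3/2.
b: (0)·(1/3) + (-5)·(1/2) + (3)·(1/6) = -2.
The best pure response is a with expected payoff 3/2.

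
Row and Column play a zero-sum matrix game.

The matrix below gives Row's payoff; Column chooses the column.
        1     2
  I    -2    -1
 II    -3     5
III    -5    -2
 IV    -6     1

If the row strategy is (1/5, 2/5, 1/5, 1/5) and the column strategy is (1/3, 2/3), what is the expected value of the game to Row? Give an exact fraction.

-1/5

Against (1/3, 2/3), each row's expected payoff is I: -4/3; II: 7/3; III: -3; IV: -4/3.
Taking the (1/5, 2/5, 1/5, 1/5)-weighted average: (1/5)·(-4/3) + (2/5)·(7/3) + (1/5)·(-3) + (1/5)·(-4/3) = -1/5.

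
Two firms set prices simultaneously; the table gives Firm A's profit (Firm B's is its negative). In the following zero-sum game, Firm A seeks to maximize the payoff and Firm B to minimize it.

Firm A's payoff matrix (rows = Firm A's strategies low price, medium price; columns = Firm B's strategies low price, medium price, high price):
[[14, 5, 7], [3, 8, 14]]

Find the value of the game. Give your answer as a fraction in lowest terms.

97/14

Column high price is strictly dominated by medium price for Firm B (it gives Firm A more in every row).
The remaining 2×2 game on (low price, medium price) × (low price, medium price) has no saddle point. Let Firm A play low price with probability p; indifference gives 14p + 3(1−p) = 5p + 8(1−p), so p = 5/14.
Similarly Firm B's optimal q on low price is 3/14, and the value is 14·(3/14) + (5)·(11/14) = 97/14.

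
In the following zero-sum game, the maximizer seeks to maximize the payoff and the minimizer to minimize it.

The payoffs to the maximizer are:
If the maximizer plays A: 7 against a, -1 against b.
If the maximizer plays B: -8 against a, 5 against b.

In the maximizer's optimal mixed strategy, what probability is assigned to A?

Row minima are -1 and -8, so the maximizer's maximin is -1; column maxima are 7 and 5, so the minimizer's minimax is 5. These differ, so the equilibrium is in mixed strategies.
Let the maximizer play A with probability p. The minimizer is indifferent when 7p − 8(1−p) = −p + 5(1−p), giving p = 13/21.

13/21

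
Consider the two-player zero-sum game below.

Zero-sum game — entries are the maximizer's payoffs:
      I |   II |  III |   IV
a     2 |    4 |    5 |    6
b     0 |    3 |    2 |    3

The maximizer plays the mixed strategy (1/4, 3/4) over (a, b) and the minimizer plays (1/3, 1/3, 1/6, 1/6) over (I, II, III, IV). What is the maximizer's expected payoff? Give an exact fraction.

7/3

Against (1/3, 1/3, 1/6, 1/6), each row's expected payoff is a: 23/6; b: 11/6.
Taking the (1/4, 3/4)-weighted average: (1/4)·(23/6) + (3/4)·(11/6) = 7/3.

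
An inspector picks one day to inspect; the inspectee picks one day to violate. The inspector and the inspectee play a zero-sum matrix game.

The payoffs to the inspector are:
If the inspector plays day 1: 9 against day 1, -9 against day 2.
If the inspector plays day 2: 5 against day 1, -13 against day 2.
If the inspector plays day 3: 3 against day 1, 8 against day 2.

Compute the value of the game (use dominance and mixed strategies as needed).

Row day 2 is strictly dominated by row day 1, so the inspector never plays it.
The remaining 2×2 game on (day 1, day 3) × (day 1, day 2) has no saddle point. Let the inspector play day 1 with probability p; indifference gives 9p + 3(1−p) = −9p + 8(1−p), so p = 5/23.
Similarly the inspectee's optimal q on day 1 is 17/23, and the value is 9·(17/23) + (-9)·(6/23) = 99/23.

99/23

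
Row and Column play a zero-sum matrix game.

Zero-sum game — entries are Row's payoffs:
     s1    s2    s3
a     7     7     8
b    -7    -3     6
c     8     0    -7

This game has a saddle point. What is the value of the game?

7

Row minima: 7, -7, -7 → Row's maximin is 7.
Column maxima: 8, 7, 8 → Column's minimax is 7.
They coincide at (a, s2), so the value is 7.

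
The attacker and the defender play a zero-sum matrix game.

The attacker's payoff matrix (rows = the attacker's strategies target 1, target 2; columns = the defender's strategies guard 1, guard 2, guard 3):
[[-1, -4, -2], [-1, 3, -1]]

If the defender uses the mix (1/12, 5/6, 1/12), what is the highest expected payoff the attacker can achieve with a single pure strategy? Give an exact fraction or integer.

7/3

target 1: (-1)·(1/12) + (-4)·(5/6) + (-2)·(1/12) = -43/12.
target 2: (-1)·(1/12) + (3)·(5/6) + (-1)·(1/12) = 7/3.
The best pure response is target 2 with expected payoff 7/3.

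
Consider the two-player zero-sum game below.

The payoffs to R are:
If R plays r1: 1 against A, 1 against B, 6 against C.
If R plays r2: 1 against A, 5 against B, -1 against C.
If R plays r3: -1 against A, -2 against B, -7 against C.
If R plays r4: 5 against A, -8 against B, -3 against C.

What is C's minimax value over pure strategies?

5

The worst case (largest entry) in each column is A: 5, B: 5, C: 6.
The best (smallest) of these is 5.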